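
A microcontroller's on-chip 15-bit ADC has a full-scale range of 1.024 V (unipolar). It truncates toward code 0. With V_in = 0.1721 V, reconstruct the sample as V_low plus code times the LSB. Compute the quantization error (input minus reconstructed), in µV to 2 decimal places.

Step size: 1.024 V ÷ 2^15 = 31.25 µV.
(V_in − V_low)/LSB = (0.1721 − 0)/3.125e-05 = 5507.2000 → code 5507 (floor).
Reconstructed: 0.17209375 V.
Error = 0.1721 − 0.17209375 = 6.25e-06 V = 6.25 µV.

6.25 µV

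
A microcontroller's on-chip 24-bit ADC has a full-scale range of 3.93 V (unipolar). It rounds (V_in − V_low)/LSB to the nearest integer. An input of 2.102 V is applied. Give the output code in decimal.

With 16777216 levels over 3.93 V, one step is 0.23 µV.
(2.102 − 0) / 2.34246e-07 = 8973462.604 LSBs.
round(8973462.604) = 8973463.

code 8973463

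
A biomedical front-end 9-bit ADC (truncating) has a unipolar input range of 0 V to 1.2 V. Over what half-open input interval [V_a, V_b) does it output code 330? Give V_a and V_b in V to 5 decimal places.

[0.77344 V, 0.77578 V)

LSB = 1.2/2^9 = 2.344 mV.
V_a = V_low + 330·LSB = 0.773438 V; V_b = V_low + 331·LSB = 0.775781 V.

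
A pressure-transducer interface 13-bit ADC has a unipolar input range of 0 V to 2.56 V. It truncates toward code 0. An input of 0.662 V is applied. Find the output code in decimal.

code 2118

With 8192 levels over 2.56 V, one step is 312.50 µV.
Input sits at 2118.400 steps above V_low.
⌊·⌋(2118.400) = 2118.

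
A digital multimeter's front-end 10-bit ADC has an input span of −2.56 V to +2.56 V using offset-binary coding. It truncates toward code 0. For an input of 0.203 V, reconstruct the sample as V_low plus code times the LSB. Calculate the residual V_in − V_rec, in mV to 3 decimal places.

LSB = 5.12/2^10 = 5.000 mV.
(0.203 − (−2.56))/0.005 = 552.6000; ⌊·⌋ gives code 552.
Reconstructed: 0.2 V.
Difference: 0.003 V → 3.000 mV.

3.000 mV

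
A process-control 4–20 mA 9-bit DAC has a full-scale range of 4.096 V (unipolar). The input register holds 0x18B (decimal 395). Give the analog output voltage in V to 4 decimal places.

3.1600 V

LSB = 4.096 V / 2^9 = 8.000 mV.
Code 0x18B = 395 decimal.
V_out = 0 + 395 × 0.008 V = 3.16 V.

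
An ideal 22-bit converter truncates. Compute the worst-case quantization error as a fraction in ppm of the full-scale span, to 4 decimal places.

Truncating → worst-case error = 1 LSB = V_FS/2^22, so 1e+06/4194304 = 0.238419 ppm of full scale.

0.2384 ppm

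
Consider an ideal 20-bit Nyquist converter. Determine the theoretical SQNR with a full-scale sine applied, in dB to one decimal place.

122.2 dB

SNR ≈ 6.02·N + 1.76 dB = 6.02·20 + 1.76 = 122.16 dB.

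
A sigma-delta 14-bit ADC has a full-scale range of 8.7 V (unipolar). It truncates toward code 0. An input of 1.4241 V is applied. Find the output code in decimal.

code 2681

With 16384 levels over 8.7 V, one step is 0.531 mV.
Input sits at 2681.891 steps above V_low.
⌊·⌋(2681.891) = 2681.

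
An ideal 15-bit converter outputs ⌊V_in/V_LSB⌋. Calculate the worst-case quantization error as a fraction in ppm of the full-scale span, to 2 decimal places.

Truncating → worst-case error = 1 LSB = V_FS/2^15, so 1e+06/32768 = 30.5176 ppm of full scale.

30.52 ppm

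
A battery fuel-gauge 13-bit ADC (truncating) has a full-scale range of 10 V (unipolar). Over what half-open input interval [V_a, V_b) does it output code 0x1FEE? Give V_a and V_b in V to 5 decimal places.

LSB = 10/2^13 = 1.221 mV.
Code 0x1FEE = 8174 decimal.
V_a = V_low + 8174·LSB = 9.97803 V; V_b = V_low + 8175·LSB = 9.97925 V.

[9.97803 V, 9.97925 V)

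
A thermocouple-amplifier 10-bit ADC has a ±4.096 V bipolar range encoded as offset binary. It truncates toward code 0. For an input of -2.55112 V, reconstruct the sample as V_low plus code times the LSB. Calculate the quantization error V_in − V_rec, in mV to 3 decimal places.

0.880 mV

Step size: 8.192 V ÷ 2^10 = 8.000 mV.
(V_in − V_low)/LSB = (-2.55112 − (−4.096))/0.008 = 193.1100 → code 193 (floor).
Code 193 maps back to (−4.096) + 193×0.008 V = -2.552 V.
Difference: 0.00088 V → 0.880 mV.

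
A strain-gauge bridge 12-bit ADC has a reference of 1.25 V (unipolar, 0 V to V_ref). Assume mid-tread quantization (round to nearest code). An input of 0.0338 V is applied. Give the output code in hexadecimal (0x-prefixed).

code 0x6F (decimal 111)

LSB = 1.25 V / 4096 = 305.18 µV.
Input sits at 110.756 steps above V_low.
round(110.756) = 111.
In hexadecimal (0x-prefixed): 0x6F.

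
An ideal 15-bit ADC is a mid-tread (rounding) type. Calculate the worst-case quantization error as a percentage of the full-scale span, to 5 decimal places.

Rounding → worst-case error = ½ LSB = V_FS/2^16, so 100/65536 = 0.00152588 % of full scale.

0.00153 %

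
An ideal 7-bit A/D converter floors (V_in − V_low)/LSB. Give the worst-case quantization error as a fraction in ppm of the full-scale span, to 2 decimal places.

Truncating → worst-case error = 1 LSB = V_FS/2^7, so 1e+06/128 = 7812.5 ppm of full scale.

7812.50 ppm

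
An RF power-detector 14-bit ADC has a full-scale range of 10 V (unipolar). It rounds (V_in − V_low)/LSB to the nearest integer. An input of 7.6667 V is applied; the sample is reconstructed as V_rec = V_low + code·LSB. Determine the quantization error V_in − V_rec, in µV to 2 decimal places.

74.02 µV

Step size: 10 V ÷ 2^14 = 0.610 mV.
(7.6667 − 0)/0.000610352 = 12561.1213; round gives code 12561.
V_rec = 0 + 12561·0.000610352 = 7.666626 V.
V_in − V_rec = 7.40234e-05 V = 74.02 µV.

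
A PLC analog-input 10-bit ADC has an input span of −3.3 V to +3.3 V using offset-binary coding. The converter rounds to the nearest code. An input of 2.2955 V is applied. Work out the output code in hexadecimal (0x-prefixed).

With 1024 levels over 6.6 V, one step is 6.445 mV.
Input sits at 868.150 steps above V_low.
So the output code is 868.
In hexadecimal (0x-prefixed): 0x364.

code 0x364 (decimal 868)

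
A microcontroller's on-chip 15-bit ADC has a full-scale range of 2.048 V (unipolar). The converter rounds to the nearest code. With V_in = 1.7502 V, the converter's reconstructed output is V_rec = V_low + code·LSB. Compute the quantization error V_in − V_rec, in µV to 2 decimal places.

Step size: 2.048 V ÷ 2^15 = 62.50 µV.
Scaled input = 28003.2000 LSBs, so code = 28003.
Code 28003 maps back to 0 + 28003×6.25e-05 V = 1.7501875 V.
Error = 1.7502 − 1.7501875 = 1.25e-05 V = 12.50 µV.

12.50 µV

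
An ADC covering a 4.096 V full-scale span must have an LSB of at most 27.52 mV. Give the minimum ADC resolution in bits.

Number of steps required ≥ 4.096 V / 27.52 mV = 148.84.
Need 2^N ≥ 148.84; 2^7 = 128, 2^8 = 256.
Minimum N = 8.

8 bits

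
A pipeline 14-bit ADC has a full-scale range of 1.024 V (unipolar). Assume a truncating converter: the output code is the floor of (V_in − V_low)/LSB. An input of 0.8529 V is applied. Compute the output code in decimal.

With 16384 levels over 1.024 V, one step is 62.50 µV.
Input sits at 13646.400 steps above V_low.
So the output code is 13646.

code 13646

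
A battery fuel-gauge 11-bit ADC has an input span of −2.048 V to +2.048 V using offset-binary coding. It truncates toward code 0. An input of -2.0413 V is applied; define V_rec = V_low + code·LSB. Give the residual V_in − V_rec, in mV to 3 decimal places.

LSB = 4.096/2^11 = 2.000 mV.
Scaled input = 3.3500 LSBs, so code = 3.
Code 3 maps back to (−2.048) + 3×0.002 V = -2.042 V.
Error = -2.0413 − (−2.042) = 0.0007 V = 0.700 mV.

0.700 mV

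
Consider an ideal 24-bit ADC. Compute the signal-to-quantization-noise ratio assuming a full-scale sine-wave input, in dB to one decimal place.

146.2 dB

SNR ≈ 6.02·N + 1.76 dB = 6.02·24 + 1.76 = 146.24 dB.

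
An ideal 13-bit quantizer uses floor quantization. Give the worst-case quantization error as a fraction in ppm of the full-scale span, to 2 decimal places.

122.07 ppm

Truncating → worst-case error = 1 LSB = V_FS/2^13, so 1e+06/8192 = 122.07 ppm of full scale.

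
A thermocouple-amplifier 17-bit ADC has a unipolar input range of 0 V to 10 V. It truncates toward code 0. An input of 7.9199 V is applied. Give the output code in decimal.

LSB = 10 V / 131072 = 76.29 µV.
(7.9199 − 0) / 7.62939e-05 = 103807.713 LSBs.
⌊·⌋(103807.713) = 103807.

code 103807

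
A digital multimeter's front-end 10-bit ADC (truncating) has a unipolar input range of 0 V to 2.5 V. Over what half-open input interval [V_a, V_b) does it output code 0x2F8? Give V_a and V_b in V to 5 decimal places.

[1.85547 V, 1.85791 V)

LSB = 2.5/2^10 = 2.441 mV.
Code 0x2F8 = 760 decimal.
V_a = V_low + 760·LSB = 1.85547 V; V_b = V_low + 761·LSB = 1.85791 V.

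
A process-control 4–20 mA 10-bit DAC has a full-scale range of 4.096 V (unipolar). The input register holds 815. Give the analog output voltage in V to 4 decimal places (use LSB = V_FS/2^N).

3.2600 V

LSB = 4.096 V / 2^10 = 4.000 mV.
V_out = 0 + 815 × 0.004 V = 3.26 V.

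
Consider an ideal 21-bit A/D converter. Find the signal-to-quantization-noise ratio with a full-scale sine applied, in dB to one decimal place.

128.2 dB

SNR ≈ 6.02·N + 1.76 dB = 6.02·21 + 1.76 = 128.18 dB.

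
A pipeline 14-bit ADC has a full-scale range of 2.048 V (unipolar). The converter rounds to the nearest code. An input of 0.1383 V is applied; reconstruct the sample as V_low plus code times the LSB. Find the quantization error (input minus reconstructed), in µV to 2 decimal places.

One LSB is 2.048 V / 16384 = 125.00 µV.
Scaled input = 1106.4000 LSBs, so code = 1106.
Reconstructed: 0.13825 V.
Error = 0.1383 − 0.13825 = 5e-05 V = 50.00 µV.

50.00 µV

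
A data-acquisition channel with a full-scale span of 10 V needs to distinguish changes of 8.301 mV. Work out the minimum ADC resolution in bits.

Number of steps required ≥ 10 V / 8.301 mV = 1204.67.
Need 2^N ≥ 1204.67; 2^10 = 1024, 2^11 = 2048.
Minimum N = 11.

11 bits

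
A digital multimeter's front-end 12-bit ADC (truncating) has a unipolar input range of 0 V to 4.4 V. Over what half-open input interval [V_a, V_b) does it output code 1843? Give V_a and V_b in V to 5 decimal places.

[1.97979 V, 1.98086 V)

LSB = 4.4/2^12 = 1.074 mV.
V_a = V_low + 1843·LSB = 1.97979 V; V_b = V_low + 1844·LSB = 1.98086 V.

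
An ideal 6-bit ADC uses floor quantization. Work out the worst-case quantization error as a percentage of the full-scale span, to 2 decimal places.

1.56 %

Truncating → worst-case error = 1 LSB = V_FS/2^6, so 100/64 = 1.5625 % of full scale.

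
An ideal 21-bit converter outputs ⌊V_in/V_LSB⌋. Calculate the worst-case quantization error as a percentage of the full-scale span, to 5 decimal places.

0.00005 %

Truncating → worst-case error = 1 LSB = V_FS/2^21, so 100/2097152 = 4.76837e-05 % of full scale.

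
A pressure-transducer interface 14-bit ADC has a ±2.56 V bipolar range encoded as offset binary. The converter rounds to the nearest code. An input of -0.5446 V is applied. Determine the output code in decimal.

code 6449

With 16384 levels over 5.12 V, one step is 312.50 µV.
(-0.5446 − (−2.56)) / 0.0003125 = 6449.280 LSBs.
So the output code is 6449.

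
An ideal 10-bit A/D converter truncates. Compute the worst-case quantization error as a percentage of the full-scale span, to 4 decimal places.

0.0977 %

Truncating → worst-case error = 1 LSB = V_FS/2^10, so 100/1024 = 0.0976562 % of full scale.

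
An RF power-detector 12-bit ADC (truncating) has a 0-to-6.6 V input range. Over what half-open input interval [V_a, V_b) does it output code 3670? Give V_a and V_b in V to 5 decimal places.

[5.91357 V, 5.91519 V)

LSB = 6.6/2^12 = 1.611 mV.
V_a = V_low + 3670·LSB = 5.91357 V; V_b = V_low + 3671·LSB = 5.91519 V.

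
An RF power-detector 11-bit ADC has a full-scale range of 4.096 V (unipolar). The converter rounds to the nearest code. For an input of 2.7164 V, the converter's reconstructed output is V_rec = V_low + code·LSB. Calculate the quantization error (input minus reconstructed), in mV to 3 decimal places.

Step size: 4.096 V ÷ 2^11 = 2.000 mV.
(V_in − V_low)/LSB = (2.7164 − 0)/0.002 = 1358.2000 → code 1358 (round).
V_rec = 0 + 1358·0.002 = 2.716 V.
Difference: 0.0004 V → 0.400 mV.

0.400 mV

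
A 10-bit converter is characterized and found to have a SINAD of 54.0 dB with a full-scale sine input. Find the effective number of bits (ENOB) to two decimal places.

8.68 bits

ENOB = (SINAD − 1.76) / 6.02 = (54.0 − 1.76)/6.02 = 8.678.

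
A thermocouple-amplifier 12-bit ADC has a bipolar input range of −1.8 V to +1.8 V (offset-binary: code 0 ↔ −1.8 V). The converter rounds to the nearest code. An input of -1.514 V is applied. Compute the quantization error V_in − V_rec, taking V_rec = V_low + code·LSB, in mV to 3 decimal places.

0.355 mV

LSB = 3.6/2^12 = 0.879 mV.
(V_in − V_low)/LSB = (-1.514 − (−1.8))/0.000878906 = 325.4044 → code 325 (round).
V_rec = (−1.8) + 325·0.000878906 = -1.5143555 V.
Difference: 0.000355469 V → 0.355 mV.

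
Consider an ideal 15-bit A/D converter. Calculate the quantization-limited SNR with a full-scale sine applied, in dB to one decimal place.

SNR ≈ 6.02·N + 1.76 dB = 6.02·15 + 1.76 = 92.06 dB.

92.1 dB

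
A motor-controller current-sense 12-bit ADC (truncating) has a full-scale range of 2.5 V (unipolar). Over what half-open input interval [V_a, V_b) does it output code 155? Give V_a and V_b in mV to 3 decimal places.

LSB = 2.5/2^12 = 0.610 mV.
V_a = V_low + 155·LSB = 0.0946045 V; V_b = V_low + 156·LSB = 0.0952148 V.

[94.604 mV, 95.215 mV)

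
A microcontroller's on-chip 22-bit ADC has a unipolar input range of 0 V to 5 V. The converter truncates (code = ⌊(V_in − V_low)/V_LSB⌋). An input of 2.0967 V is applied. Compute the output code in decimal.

code 1758839

With 4194304 levels over 5 V, one step is 1.19 µV.
(V_in − V_low)/LSB = (2.0967 − 0) / 1.19209e-06 = 1758839.439.
Floor → code 1758839.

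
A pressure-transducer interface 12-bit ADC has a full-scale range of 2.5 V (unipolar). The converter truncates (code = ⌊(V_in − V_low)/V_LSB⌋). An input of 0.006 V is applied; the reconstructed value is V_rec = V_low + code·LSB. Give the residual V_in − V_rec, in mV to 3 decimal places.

0.507 mV

LSB = 2.5/2^12 = 0.610 mV.
(V_in − V_low)/LSB = (0.006 − 0)/0.000610352 = 9.8304 → code 9 (floor).
Code 9 maps back to 0 + 9×0.000610352 V = 0.0054931641 V.
Error = 0.006 − 0.0054931641 = 0.000506836 V = 0.507 mV.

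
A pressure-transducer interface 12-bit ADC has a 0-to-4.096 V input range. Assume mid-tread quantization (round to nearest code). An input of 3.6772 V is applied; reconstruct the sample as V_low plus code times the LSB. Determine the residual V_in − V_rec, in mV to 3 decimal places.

LSB = 4.096/2^12 = 1.000 mV.
(V_in − V_low)/LSB = (3.6772 − 0)/0.001 = 3677.2000 → code 3677 (round).
Code 3677 maps back to 0 + 3677×0.001 V = 3.677 V.
V_in − V_rec = 0.0002 V = 0.200 mV.

0.200 mV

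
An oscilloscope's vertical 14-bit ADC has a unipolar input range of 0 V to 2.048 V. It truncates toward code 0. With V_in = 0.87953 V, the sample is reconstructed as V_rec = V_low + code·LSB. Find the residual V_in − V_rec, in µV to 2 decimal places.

30.00 µV

One LSB is 2.048 V / 16384 = 125.00 µV.
(0.87953 − 0)/0.000125 = 7036.2400; ⌊·⌋ gives code 7036.
V_rec = 0 + 7036·0.000125 = 0.8795 V.
V_in − V_rec = 3e-05 V = 30.00 µV.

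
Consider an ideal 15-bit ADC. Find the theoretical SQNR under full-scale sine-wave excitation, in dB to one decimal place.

SNR ≈ 6.02·N + 1.76 dB = 6.02·15 + 1.76 = 92.06 dB.

92.1 dB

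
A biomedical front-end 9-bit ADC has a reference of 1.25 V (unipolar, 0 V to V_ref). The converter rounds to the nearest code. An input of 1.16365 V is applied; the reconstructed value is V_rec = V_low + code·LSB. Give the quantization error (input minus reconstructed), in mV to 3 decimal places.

Step size: 1.25 V ÷ 2^9 = 2.441 mV.
Scaled input = 476.6310 LSBs, so code = 477.
Code 477 maps back to 0 + 477×0.00244141 V = 1.1645508 V.
Error = 1.16365 − 1.1645508 = -0.000900781 V = -0.901 mV.

-0.901 mV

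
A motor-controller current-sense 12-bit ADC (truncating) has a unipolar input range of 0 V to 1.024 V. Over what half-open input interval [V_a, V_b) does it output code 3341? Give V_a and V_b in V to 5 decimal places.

[0.83525 V, 0.83550 V)

LSB = 1.024/2^12 = 250.00 µV.
V_a = V_low + 3341·LSB = 0.83525 V; V_b = V_low + 3342·LSB = 0.8355 V.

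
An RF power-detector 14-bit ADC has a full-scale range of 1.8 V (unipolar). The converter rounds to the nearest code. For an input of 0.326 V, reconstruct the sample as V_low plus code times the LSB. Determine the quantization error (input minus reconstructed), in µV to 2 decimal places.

35.64 µV

Step size: 1.8 V ÷ 2^14 = 109.86 µV.
Scaled input = 2967.3244 LSBs, so code = 2967.
V_rec = 0 + 2967·0.000109863 = 0.32596436 V.
V_in − V_rec = 3.56445e-05 V = 35.64 µV.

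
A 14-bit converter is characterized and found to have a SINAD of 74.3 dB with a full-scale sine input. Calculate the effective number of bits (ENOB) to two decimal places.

12.05 bits

ENOB = (SINAD − 1.76) / 6.02 = (74.3 − 1.76)/6.02 = 12.050.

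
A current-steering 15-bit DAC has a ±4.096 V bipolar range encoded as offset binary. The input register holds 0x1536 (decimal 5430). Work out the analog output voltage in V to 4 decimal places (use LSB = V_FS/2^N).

-2.7385 V

LSB = 8.192 V / 2^15 = 250.00 µV.
Code 0x1536 = 5430 decimal.
V_out = (−4.096) + 5430 × 0.00025 V = -2.7385 V.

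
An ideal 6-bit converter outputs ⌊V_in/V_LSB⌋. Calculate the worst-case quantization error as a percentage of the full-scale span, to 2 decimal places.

1.56 %

Truncating → worst-case error = 1 LSB = V_FS/2^6, so 100/64 = 1.5625 % of full scale.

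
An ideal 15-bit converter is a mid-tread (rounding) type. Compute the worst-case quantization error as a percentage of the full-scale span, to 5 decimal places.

0.00153 %

Rounding → worst-case error = ½ LSB = V_FS/2^16, so 100/65536 = 0.00152588 % of full scale.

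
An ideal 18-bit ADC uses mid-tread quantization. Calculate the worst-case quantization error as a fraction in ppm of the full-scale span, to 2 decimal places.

1.91 ppm

Rounding → worst-case error = ½ LSB = V_FS/2^19, so 1e+06/524288 = 1.90735 ppm of full scale.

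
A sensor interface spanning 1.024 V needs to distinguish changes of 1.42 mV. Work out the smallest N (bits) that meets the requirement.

10 bits

Number of steps required ≥ 1.024 V / 1.42 mV = 721.13.
Need 2^N ≥ 721.13; 2^9 = 512, 2^10 = 1024.
Minimum N = 10.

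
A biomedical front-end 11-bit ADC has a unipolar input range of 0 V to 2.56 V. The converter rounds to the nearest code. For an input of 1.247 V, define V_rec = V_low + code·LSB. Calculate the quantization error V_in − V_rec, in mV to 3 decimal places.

Step size: 2.56 V ÷ 2^11 = 1.250 mV.
(1.247 − 0)/0.00125 = 997.6000; round gives code 998.
Reconstructed: 1.2475 V.
Error = 1.247 − 1.2475 = -0.0005 V = -0.500 mV.

-0.500 mV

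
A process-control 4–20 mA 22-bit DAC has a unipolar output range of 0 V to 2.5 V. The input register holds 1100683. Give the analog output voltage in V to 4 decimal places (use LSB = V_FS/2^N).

LSB = 2.5 V / 2^22 = 0.60 µV.
V_out = 0 + 1100683 × 5.96046e-07 V = 0.656058 V.

0.6561 V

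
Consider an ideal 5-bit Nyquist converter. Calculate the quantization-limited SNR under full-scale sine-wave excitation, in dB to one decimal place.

31.9 dB

SNR ≈ 6.02·N + 1.76 dB = 6.02·5 + 1.76 = 31.86 dB.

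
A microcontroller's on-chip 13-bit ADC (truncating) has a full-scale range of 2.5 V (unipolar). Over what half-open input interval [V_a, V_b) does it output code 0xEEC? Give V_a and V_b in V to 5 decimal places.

[1.16577 V, 1.16608 V)

LSB = 2.5/2^13 = 305.18 µV.
Code 0xEEC = 3820 decimal.
V_a = V_low + 3820·LSB = 1.16577 V; V_b = V_low + 3821·LSB = 1.16608 V.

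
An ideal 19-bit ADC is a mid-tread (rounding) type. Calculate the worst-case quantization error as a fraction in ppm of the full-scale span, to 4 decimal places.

Rounding → worst-case error = ½ LSB = V_FS/2^20, so 1e+06/1048576 = 0.953674 ppm of full scale.

0.9537 ppm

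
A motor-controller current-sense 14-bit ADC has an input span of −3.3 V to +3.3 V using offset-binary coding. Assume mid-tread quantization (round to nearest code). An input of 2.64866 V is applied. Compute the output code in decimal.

With 16384 levels over 6.6 V, one step is 402.83 µV.
Input sits at 14767.098 steps above V_low.
round(14767.098) = 14767.

code 14767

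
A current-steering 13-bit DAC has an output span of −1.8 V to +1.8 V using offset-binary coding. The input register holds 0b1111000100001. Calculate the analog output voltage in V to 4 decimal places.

1.5895 V

LSB = 3.6 V / 2^13 = 439.45 µV.
Code 0b1111000100001 = 7713 decimal.
V_out = (−1.8) + 7713 × 0.000439453 V = 1.5895 V.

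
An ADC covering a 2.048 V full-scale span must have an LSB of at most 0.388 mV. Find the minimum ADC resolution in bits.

13 bits

Number of steps required ≥ 2.048 V / 0.388 mV = 5278.35.
Need 2^N ≥ 5278.35; 2^12 = 4096, 2^13 = 8192.
Minimum N = 13.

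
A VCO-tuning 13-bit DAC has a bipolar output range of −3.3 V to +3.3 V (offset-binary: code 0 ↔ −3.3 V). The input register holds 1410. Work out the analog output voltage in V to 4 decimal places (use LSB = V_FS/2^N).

LSB = 6.6 V / 2^13 = 0.806 mV.
V_out = (−3.3) + 1410 × 0.000805664 V = -2.16401 V.

-2.1640 V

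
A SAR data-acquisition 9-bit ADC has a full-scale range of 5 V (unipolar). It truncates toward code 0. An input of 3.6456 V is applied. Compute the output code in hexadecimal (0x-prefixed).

Full-scale span = 5 V; LSB = 5/2^9 = 9.766 mV.
(3.6456 − 0) / 0.00976562 = 373.309 LSBs.
So the output code is 373.
In hexadecimal (0x-prefixed): 0x175.

code 0x175 (decimal 373)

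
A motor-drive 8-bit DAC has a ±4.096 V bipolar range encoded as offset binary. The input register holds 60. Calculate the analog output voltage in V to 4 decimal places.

LSB = 8.192 V / 2^8 = 32.000 mV.
V_out = (−4.096) + 60 × 0.032 V = -2.176 V.

-2.1760 V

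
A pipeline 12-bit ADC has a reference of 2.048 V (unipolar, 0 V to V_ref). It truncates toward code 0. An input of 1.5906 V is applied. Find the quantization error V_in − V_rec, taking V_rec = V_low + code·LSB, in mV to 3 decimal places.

0.100 mV

LSB = 2.048/2^12 = 0.500 mV.
Scaled input = 3181.2000 LSBs, so code = 3181.
Reconstructed: 1.5905 V.
V_in − V_rec = 0.0001 V = 0.100 mV.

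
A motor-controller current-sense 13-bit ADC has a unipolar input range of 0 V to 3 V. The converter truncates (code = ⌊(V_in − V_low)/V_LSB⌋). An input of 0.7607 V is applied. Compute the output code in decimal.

code 2077

With 8192 levels over 3 V, one step is 366.21 µV.
Input sits at 2077.218 steps above V_low.
⌊·⌋(2077.218) = 2077.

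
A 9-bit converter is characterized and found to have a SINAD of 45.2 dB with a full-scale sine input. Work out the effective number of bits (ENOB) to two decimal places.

ENOB = (SINAD − 1.76) / 6.02 = (45.2 − 1.76)/6.02 = 7.216.

7.22 bits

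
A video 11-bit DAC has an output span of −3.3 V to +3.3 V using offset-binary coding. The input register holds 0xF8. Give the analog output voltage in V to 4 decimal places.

LSB = 6.6 V / 2^11 = 3.223 mV.
Code 0xF8 = 248 decimal.
V_out = (−3.3) + 248 × 0.00322266 V = -2.50078 V.

-2.5008 V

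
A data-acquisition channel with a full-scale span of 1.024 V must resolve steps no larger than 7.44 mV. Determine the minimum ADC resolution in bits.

Number of steps required ≥ 1.024 V / 7.44 mV = 137.63.
Need 2^N ≥ 137.63; 2^7 = 128, 2^8 = 256.
Minimum N = 8.

8 bits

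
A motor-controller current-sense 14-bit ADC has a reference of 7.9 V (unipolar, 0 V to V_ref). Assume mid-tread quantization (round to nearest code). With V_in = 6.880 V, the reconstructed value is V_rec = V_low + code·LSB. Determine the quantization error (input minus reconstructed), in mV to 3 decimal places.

LSB = 7.9/2^14 = 482.18 µV.
Scaled input = 14268.5975 LSBs, so code = 14269.
V_rec = 0 + 14269·0.000482178 = 6.8801941 V.
V_in − V_rec = -0.000194092 V = -0.194 mV.

-0.194 mV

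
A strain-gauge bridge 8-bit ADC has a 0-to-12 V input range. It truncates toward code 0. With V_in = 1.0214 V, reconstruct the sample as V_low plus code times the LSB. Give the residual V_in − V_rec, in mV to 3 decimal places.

One LSB is 12 V / 256 = 46.875 mV.
(V_in − V_low)/LSB = (1.0214 − 0)/0.046875 = 21.7899 → code 21 (floor).
Reconstructed: 0.984375 V.
Difference: 0.037025 V → 37.025 mV.

37.025 mV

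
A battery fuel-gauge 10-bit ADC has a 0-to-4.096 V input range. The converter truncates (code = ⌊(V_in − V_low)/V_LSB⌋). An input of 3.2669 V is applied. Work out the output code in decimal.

With 1024 levels over 4.096 V, one step is 4.000 mV.
(3.2669 − 0) / 0.004 = 816.725 LSBs.
So the output code is 816.

code 816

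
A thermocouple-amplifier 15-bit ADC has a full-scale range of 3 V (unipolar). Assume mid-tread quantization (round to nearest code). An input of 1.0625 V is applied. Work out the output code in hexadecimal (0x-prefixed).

code 0x2D55 (decimal 11605)

Full-scale span = 3 V; LSB = 3/2^15 = 91.55 µV.
(V_in − V_low)/LSB = (1.0625 − 0) / 9.15527e-05 = 11605.333.
Round → code 11605.
In hexadecimal (0x-prefixed): 0x2D55.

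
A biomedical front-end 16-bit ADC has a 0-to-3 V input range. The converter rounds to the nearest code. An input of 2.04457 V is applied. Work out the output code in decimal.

LSB = 3 V / 65536 = 45.78 µV.
(V_in − V_low)/LSB = (2.04457 − 0) / 4.57764e-05 = 44664.313.
round(44664.313) = 44664.

code 44664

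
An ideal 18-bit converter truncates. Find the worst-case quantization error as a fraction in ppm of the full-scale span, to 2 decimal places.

3.81 ppm

Truncating → worst-case error = 1 LSB = V_FS/2^18, so 1e+06/262144 = 3.8147 ppm of full scale.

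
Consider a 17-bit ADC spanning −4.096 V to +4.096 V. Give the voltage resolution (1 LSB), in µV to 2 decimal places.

62.50 µV

Full-scale span = 8.192 V.
LSB = 8.192 / 2^17 = 8.192 / 131072 = 6.25e-05 V = 62.50 µV.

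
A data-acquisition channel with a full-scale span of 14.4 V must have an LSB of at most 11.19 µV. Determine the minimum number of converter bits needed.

Number of steps required ≥ 14.4 V / 11.19 µV = 1286863.27.
Need 2^N ≥ 1286863.27; 2^20 = 1048576, 2^21 = 2097152.
Minimum N = 21.

21 bits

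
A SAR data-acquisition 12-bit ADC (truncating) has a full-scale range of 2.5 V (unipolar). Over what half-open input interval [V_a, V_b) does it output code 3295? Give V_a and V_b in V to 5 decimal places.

[2.01111 V, 2.01172 V)

LSB = 2.5/2^12 = 0.610 mV.
V_a = V_low + 3295·LSB = 2.01111 V; V_b = V_low + 3296·LSB = 2.01172 V.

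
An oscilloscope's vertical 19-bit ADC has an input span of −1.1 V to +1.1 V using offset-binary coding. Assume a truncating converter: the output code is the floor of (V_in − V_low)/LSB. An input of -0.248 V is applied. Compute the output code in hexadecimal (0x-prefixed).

code 0x31922 (decimal 203042)

With 524288 levels over 2.2 V, one step is 4.20 µV.
(V_in − V_low)/LSB = (-0.248 − (−1.1)) / 4.19617e-06 = 203042.444.
⌊·⌋(203042.444) = 203042.
In hexadecimal (0x-prefixed): 0x31922.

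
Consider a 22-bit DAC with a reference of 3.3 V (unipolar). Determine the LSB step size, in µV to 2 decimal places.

0.79 µV

Full-scale span = 3.3 V.
LSB = 3.3 / 2^22 = 3.3 / 4194304 = 7.86781e-07 V = 0.79 µV.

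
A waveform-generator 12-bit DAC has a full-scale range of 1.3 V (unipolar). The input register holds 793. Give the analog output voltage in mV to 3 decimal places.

LSB = 1.3 V / 2^12 = 317.38 µV.
V_out = 0 + 793 × 0.000317383 V = 0.251685 V.
= 251.685 mV.

251.685 mV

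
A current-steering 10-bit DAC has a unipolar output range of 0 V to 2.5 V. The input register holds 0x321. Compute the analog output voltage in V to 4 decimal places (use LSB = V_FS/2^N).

LSB = 2.5 V / 2^10 = 2.441 mV.
Code 0x321 = 801 decimal.
V_out = 0 + 801 × 0.00244141 V = 1.95557 V.

1.9556 V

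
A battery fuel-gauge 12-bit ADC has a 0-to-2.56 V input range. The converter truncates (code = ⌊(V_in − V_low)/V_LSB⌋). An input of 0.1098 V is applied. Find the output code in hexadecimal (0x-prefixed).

LSB = 2.56 V / 4096 = 0.625 mV.
(V_in − V_low)/LSB = (0.1098 − 0) / 0.000625 = 175.680.
So the output code is 175.
In hexadecimal (0x-prefixed): 0xAF.

code 0xAF (decimal 175)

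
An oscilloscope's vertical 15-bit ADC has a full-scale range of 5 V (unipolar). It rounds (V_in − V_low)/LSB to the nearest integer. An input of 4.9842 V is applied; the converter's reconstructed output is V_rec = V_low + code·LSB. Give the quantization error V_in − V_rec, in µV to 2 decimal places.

69.14 µV

LSB = 5/2^15 = 152.59 µV.
(4.9842 − 0)/0.000152588 = 32664.4531; round gives code 32664.
Code 32664 maps back to 0 + 32664×0.000152588 V = 4.9841309 V.
V_in − V_rec = 6.91406e-05 V = 69.14 µV.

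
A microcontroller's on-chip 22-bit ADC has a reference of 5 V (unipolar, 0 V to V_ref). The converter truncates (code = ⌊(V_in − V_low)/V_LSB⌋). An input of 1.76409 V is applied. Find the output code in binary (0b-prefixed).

code 0b101101001010010010001 (decimal 1479825)

With 4194304 levels over 5 V, one step is 1.19 µV.
(1.76409 − 0) / 1.19209e-06 = 1479825.949 LSBs.
Floor → code 1479825.
In binary (0b-prefixed): 0b101101001010010010001.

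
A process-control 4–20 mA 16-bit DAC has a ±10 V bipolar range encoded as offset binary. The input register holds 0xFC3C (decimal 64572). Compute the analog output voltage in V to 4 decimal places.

LSB = 20 V / 2^16 = 305.18 µV.
Code 0xFC3C = 64572 decimal.
V_out = (−10) + 64572 × 0.000305176 V = 9.70581 V.

9.7058 V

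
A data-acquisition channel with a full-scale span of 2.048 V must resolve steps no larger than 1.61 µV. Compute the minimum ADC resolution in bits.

Number of steps required ≥ 2.048 V / 1.61 µV = 1272049.69.
Need 2^N ≥ 1272049.69; 2^20 = 1048576, 2^21 = 2097152.
Minimum N = 21.

21 bits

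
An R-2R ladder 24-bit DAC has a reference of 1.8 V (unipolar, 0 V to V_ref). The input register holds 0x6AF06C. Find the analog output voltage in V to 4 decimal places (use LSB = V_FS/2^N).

LSB = 1.8 V / 2^24 = 0.11 µV.
Code 0x6AF06C = 7008364 decimal.
V_out = 0 + 7008364 × 1.07288e-07 V = 0.751916 V.

0.7519 V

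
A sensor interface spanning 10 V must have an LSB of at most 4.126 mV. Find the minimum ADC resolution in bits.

12 bits

Number of steps required ≥ 10 V / 4.126 mV = 2423.65.
Need 2^N ≥ 2423.65; 2^11 = 2048, 2^12 = 4096.
Minimum N = 12.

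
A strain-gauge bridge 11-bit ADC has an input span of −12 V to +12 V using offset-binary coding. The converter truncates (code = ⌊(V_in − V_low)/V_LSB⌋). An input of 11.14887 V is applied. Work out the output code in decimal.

code 1975

Full-scale span = 24 V; LSB = 24/2^11 = 11.719 mV.
Input sits at 1975.370 steps above V_low.
So the output code is 1975.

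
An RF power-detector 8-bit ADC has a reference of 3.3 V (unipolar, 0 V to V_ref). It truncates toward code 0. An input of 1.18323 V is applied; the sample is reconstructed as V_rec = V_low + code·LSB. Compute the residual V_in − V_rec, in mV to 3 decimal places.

Step size: 3.3 V ÷ 2^8 = 12.891 mV.
(1.18323 − 0)/0.0128906 = 91.7900; ⌊·⌋ gives code 91.
Code 91 maps back to 0 + 91×0.0128906 V = 1.1730469 V.
V_in − V_rec = 0.0101831 V = 10.183 mV.

10.183 mV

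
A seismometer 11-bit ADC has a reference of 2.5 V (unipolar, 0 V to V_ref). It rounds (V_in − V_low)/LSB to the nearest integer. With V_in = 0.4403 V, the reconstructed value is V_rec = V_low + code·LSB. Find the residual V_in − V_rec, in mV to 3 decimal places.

-0.374 mV

One LSB is 2.5 V / 2048 = 1.221 mV.
Scaled input = 360.6938 LSBs, so code = 361.
Reconstructed: 0.44067383 V.
Difference: -0.000373828 V → -0.374 mV.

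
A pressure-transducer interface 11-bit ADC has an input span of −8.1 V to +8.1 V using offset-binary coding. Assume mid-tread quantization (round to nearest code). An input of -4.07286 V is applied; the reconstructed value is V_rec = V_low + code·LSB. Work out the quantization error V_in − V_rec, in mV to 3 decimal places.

Step size: 16.2 V ÷ 2^11 = 7.910 mV.
Scaled input = 509.1100 LSBs, so code = 509.
Reconstructed: -4.0737305 V.
Difference: 0.000870469 V → 0.870 mV.

0.870 mV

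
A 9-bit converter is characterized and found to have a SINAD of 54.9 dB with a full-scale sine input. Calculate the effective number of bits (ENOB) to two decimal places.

8.83 bits

ENOB = (SINAD − 1.76) / 6.02 = (54.9 − 1.76)/6.02 = 8.827.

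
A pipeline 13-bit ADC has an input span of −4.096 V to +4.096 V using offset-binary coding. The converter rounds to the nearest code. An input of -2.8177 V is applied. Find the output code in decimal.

With 8192 levels over 8.192 V, one step is 1.000 mV.
Input sits at 1278.300 steps above V_low.
Round → code 1278.

code 1278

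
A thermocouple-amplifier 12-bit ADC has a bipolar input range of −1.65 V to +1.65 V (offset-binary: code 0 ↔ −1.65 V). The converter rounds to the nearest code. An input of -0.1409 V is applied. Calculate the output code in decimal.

code 1873

With 4096 levels over 3.3 V, one step is 0.806 mV.
Input sits at 1873.113 steps above V_low.
round(1873.113) = 1873.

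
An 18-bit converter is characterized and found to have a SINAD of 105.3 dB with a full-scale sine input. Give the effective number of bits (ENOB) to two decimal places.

ENOB = (SINAD − 1.76) / 6.02 = (105.3 − 1.76)/6.02 = 17.199.

17.20 bits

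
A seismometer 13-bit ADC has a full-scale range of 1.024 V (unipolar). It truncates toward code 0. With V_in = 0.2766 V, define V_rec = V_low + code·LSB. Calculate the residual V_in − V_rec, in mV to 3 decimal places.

One LSB is 1.024 V / 8192 = 125.00 µV.
(0.2766 − 0)/0.000125 = 2212.8000; ⌊·⌋ gives code 2212.
Code 2212 maps back to 0 + 2212×0.000125 V = 0.2765 V.
V_in − V_rec = 0.0001 V = 0.100 mV.

0.100 mV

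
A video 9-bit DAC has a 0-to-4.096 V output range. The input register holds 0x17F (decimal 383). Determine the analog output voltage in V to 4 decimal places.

LSB = 4.096 V / 2^9 = 8.000 mV.
Code 0x17F = 383 decimal.
V_out = 0 + 383 × 0.008 V = 3.064 V.

3.0640 V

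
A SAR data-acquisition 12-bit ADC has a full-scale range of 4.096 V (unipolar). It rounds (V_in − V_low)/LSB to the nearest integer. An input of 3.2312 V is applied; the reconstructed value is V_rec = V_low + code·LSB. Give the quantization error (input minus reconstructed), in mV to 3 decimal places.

0.200 mV

LSB = 4.096/2^12 = 1.000 mV.
(V_in − V_low)/LSB = (3.2312 − 0)/0.001 = 3231.2000 → code 3231 (round).
Code 3231 maps back to 0 + 3231×0.001 V = 3.231 V.
Error = 3.2312 − 3.231 = 0.0002 V = 0.200 mV.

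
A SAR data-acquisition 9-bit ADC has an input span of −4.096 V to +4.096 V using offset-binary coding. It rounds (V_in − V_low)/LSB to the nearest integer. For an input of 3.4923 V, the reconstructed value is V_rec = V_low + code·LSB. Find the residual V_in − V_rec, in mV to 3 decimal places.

4.300 mV

LSB = 8.192/2^9 = 16.000 mV.
(3.4923 − (−4.096))/0.016 = 474.2688; round gives code 474.
V_rec = (−4.096) + 474·0.016 = 3.488 V.
Error = 3.4923 − 3.488 = 0.0043 V = 4.300 mV.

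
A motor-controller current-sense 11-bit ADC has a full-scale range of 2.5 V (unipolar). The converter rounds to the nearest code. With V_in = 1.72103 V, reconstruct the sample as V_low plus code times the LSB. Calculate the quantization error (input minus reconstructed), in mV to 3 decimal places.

Step size: 2.5 V ÷ 2^11 = 1.221 mV.
(1.72103 − 0)/0.0012207 = 1409.8678; round gives code 1410.
Reconstructed: 1.7211914 V.
Difference: -0.000161406 V → -0.161 mV.

-0.161 mV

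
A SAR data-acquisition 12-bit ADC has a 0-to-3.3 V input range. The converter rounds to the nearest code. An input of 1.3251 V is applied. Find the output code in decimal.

Full-scale span = 3.3 V; LSB = 3.3/2^12 = 0.806 mV.
Input sits at 1644.730 steps above V_low.
round(1644.730) = 1645.

code 1645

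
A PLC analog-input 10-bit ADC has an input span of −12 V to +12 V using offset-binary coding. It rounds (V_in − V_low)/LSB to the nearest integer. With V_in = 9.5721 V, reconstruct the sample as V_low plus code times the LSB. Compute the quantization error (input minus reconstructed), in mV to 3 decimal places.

9.600 mV

Step size: 24 V ÷ 2^10 = 23.438 mV.
(V_in − V_low)/LSB = (9.5721 − (−12))/0.0234375 = 920.4096 → code 920 (round).
V_rec = (−12) + 920·0.0234375 = 9.5625 V.
V_in − V_rec = 0.0096 V = 9.600 mV.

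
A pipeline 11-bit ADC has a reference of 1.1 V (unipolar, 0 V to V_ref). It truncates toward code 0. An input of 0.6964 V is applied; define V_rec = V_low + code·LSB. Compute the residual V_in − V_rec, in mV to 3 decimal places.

Step size: 1.1 V ÷ 2^11 = 0.537 mV.
(0.6964 − 0)/0.000537109 = 1296.5702; ⌊·⌋ gives code 1296.
Code 1296 maps back to 0 + 1296×0.000537109 V = 0.69609375 V.
Difference: 0.00030625 V → 0.306 mV.

0.306 mV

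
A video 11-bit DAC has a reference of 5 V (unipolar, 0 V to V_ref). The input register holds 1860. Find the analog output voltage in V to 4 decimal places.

LSB = 5 V / 2^11 = 2.441 mV.
V_out = 0 + 1860 × 0.00244141 V = 4.54102 V.

4.5410 V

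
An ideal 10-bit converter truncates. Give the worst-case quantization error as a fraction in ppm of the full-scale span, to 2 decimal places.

976.56 ppm

Truncating → worst-case error = 1 LSB = V_FS/2^10, so 1e+06/1024 = 976.562 ppm of full scale.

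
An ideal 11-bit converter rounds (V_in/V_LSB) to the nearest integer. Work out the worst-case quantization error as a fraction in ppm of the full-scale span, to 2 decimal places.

244.14 ppm

Rounding → worst-case error = ½ LSB = V_FS/2^12, so 1e+06/4096 = 244.141 ppm of full scale.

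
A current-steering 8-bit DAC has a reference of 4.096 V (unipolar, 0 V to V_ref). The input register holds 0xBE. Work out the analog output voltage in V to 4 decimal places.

LSB = 4.096 V / 2^8 = 16.000 mV.
Code 0xBE = 190 decimal.
V_out = 0 + 190 × 0.016 V = 3.04 V.

3.0400 V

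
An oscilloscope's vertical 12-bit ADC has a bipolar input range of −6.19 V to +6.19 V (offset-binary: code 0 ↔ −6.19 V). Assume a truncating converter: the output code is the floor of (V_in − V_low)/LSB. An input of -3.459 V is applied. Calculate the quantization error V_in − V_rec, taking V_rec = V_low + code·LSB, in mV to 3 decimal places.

1.718 mV

LSB = 12.38/2^12 = 3.022 mV.
(V_in − V_low)/LSB = (-3.459 − (−6.19))/0.00302246 = 903.5683 → code 903 (floor).
Reconstructed: -3.4607178 V.
Difference: 0.00171777 V → 1.718 mV.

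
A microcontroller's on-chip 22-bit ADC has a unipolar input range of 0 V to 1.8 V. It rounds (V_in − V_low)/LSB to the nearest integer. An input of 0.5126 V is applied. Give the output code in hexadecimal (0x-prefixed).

code 0x1239CD (decimal 1194445)

Full-scale span = 1.8 V; LSB = 1.8/2^22 = 0.43 µV.
Input sits at 1194444.572 steps above V_low.
So the output code is 1194445.
In hexadecimal (0x-prefixed): 0x1239CD.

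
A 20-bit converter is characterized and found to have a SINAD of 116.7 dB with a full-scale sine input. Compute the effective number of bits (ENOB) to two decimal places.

ENOB = (SINAD − 1.76) / 6.02 = (116.7 − 1.76)/6.02 = 19.093.

19.09 bits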